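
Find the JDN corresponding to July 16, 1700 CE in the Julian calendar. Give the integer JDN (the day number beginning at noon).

2342180

In the Gregorian calendar the same day is 27 July 1700.
JDN 2400001 is 17 November 1858 CE (Gregorian), MJD 0; the target day is −57821 days from there, so JDN = 2342180.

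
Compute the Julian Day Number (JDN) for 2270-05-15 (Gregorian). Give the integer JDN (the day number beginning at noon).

JDN 2400001 is 17 November 1858 CE (Gregorian), MJD 0; the target day is +150294 days from there, so JDN = 2550295.

2550295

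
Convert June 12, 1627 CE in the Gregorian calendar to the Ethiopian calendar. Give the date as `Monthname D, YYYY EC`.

Sene 8, 1619 EC

Julian Day Number of the source date = 2315472.
Converting JDN 2315472 to the Ethiopian calendar gives 8 Sene 1619 EC.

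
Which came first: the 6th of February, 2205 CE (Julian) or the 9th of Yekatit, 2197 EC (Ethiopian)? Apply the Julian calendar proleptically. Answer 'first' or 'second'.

First date → JDN 2526471; second date → JDN 2526468.
JDN 2526468 < JDN 2526471, so the second date is earlier.

second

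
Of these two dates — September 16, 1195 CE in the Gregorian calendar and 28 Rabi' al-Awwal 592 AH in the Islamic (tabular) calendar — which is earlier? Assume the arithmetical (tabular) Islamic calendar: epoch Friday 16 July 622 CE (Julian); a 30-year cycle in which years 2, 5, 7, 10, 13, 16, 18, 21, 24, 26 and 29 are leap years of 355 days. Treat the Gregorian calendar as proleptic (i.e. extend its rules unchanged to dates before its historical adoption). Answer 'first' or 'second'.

first

The two dates have Julian Day Numbers 2157783 and 2157957 respectively.
Since 2157783 < 2157957, the first date comes first.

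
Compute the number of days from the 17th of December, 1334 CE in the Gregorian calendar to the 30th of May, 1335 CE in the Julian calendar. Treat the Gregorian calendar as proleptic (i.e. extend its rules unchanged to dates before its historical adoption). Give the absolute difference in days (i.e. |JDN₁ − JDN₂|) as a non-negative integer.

JDN of the first date = 2208644.
JDN of the second date = 2208816.
|2208816 − 2208644| = 172.

172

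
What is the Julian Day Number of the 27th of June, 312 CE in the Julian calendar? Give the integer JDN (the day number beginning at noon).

In the proleptic Gregorian calendar the same day is 28 June 312.
JDN 2400001 is 17 November 1858 CE (Gregorian), MJD 0; the target day is −564807 days from there, so JDN = 1835194.

1835194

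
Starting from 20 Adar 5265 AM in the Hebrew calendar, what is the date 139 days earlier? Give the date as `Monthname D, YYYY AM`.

JDN of 20 Adar 5265 AM = 2270814.
2270814 − 139 = 2270675.
JDN 2270675 in the Hebrew calendar is Tishrei 30, 5265 AM.

Tishrei 30, 5265 AM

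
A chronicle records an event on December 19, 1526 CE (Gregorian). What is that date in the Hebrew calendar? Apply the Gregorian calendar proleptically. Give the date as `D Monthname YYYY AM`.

5 Tevet 5287 AM

Julian Day Number of the source date = 2278772.
Converting JDN 2278772 to the Hebrew calendar gives 5 Tevet 5287 AM.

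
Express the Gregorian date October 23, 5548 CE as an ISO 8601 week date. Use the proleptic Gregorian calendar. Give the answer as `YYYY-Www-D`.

The weekday is Saturday (ISO weekday 6).
That Saturday belongs to ISO week 43 of ISO year 5548.

5548-W43-6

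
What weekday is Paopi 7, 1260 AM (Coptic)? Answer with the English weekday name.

Equivalently 15 October 1543 Gregorian, JDN 2284916.
2284916 ≡ 4 (mod 7); counting from Monday = 0 gives Friday.

Friday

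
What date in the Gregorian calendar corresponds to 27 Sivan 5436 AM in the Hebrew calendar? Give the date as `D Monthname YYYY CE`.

Both dates share Julian Day Number 2333366; in the Gregorian calendar that is 8 June 1676 CE.

8 June 1676 CE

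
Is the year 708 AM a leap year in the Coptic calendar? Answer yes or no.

no

708 mod 4 = 0; in the Coptic calendar a year is leap when year mod 4 = 3, so it is a common year.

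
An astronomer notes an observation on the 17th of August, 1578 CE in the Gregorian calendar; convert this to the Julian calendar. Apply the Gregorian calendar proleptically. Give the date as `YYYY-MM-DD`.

For dates in this range the Gregorian date is 10 days ahead of the Julian.
17 August 1578 Gregorian − 10 days → 7 August 1578 Julian.

1578-08-07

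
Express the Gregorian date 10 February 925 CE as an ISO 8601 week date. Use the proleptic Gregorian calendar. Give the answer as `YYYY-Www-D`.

The weekday is Saturday (ISO weekday 6).
That Saturday belongs to ISO week 6 of ISO year 925.

0925-W06-6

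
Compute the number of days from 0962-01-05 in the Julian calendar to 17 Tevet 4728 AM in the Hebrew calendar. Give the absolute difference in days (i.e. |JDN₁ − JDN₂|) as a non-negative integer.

2177

First date → JDN 2072433; second date → JDN 2074610.
The interval is |2072433 − 2074610| = 2177 days.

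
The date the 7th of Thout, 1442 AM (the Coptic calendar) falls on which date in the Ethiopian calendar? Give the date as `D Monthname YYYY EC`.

7 Meskerem 1718 EC

The source date corresponds to 15 September 1725 in the Gregorian calendar (JDN 2351361).
That day falls on 7 Meskerem 1718 EC in the Ethiopian calendar.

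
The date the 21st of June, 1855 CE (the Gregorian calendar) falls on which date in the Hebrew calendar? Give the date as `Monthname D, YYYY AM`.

Both dates share Julian Day Number 2398756; in the Hebrew calendar that is 5 Tammuz 5615 AM.

Tammuz 5, 5615 AM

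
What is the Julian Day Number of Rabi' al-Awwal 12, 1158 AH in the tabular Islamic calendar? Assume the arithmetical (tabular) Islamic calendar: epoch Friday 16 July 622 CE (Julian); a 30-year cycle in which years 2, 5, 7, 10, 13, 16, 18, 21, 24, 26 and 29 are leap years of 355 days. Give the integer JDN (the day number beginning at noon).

In the Gregorian calendar the same day is 14 April 1745.
JDN 2299161 is 15 October 1582 CE (Gregorian); the target day is +59351 days from there, so JDN = 2358512.

2358512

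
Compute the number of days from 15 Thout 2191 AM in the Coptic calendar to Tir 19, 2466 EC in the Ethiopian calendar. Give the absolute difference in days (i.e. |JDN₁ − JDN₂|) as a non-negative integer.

241

First date → JDN 2624941; second date → JDN 2624700.
The interval is |2624941 − 2624700| = 241 days.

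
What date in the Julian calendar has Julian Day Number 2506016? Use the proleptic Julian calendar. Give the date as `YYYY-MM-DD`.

2149-02-05

JDN 2506016 is 19 February 2149 in the Gregorian calendar.
In the Julian calendar that day is 2149-02-05.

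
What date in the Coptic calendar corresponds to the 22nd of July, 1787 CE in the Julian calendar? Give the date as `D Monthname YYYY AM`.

The source date corresponds to 2 August 1787 in the Gregorian calendar (JDN 2373962).
That day falls on 28 Epip 1503 AM in the Coptic calendar.

28 Epip 1503 AM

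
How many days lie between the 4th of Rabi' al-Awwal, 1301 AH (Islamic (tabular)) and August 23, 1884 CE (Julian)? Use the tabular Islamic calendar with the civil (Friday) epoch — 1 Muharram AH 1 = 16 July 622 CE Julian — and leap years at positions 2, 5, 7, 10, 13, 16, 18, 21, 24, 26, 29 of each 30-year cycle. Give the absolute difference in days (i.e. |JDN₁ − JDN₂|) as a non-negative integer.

245

JDN of the first date = 2409179.
JDN of the second date = 2409424.
|2409424 − 2409179| = 245.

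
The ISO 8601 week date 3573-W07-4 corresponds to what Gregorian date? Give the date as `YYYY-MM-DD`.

3573-02-15

ISO week 1 of 3573 is the week containing the first Thursday of 3573.
Week 7, day 4 (Thursday) lands on 3573-02-15.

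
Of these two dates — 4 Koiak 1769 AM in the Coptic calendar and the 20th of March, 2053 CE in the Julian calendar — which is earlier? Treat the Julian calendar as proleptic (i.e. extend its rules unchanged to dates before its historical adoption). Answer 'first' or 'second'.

Converting both to JDN: 2470885 vs 2470995; the smaller is the first.

first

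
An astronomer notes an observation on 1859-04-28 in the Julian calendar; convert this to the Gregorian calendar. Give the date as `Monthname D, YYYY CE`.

The Julian–Gregorian offset here is 12 days (Julian trailing).
28 April 1859 Julian + 12 days → 10 May 1859 Gregorian.

May 10, 1859 CE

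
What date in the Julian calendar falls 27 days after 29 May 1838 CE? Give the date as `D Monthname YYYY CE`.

25 June 1838 CE

Counting 27 days forward from JDN 2392536 reaches JDN 2392563, which is 25 June 1838 CE.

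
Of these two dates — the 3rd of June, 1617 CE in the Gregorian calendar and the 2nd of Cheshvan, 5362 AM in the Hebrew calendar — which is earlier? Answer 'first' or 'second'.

second

First date → JDN 2311811; second date → JDN 2306114.
JDN 2306114 < JDN 2311811, so the second date is earlier.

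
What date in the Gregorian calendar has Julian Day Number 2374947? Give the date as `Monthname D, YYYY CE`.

Counting from JDN 2299161 = 15 Oct 1582 gives an offset of 75786 days.

April 13, 1790 CE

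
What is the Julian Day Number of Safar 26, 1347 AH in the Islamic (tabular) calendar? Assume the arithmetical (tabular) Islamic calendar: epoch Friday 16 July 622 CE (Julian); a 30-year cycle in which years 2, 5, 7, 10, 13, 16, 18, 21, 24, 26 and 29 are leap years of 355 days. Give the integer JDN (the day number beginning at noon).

In the Gregorian calendar the same day is 14 August 1928.
JDN 2451545 is 1 January 2000 CE (Gregorian); the target day is −26072 days from there, so JDN = 2425473.

2425473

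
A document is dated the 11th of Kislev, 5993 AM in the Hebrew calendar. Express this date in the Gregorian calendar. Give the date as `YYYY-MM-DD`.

2232-11-25

Both dates share Julian Day Number 2536610; in the Gregorian calendar that is 25 November 2232 CE.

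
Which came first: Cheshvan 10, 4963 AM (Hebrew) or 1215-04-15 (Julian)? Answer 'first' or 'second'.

first

First date → JDN 2160389; second date → JDN 2164941.
JDN 2160389 < JDN 2164941, so the first date is earlier.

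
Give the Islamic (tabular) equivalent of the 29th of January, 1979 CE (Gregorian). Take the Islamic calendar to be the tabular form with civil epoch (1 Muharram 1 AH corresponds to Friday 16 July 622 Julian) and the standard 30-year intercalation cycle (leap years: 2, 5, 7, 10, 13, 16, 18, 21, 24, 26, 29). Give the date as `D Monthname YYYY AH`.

Both dates share Julian Day Number 2443903; in the tabular Islamic calendar that is 29 Safar 1399 AH.

29 Safar 1399 AH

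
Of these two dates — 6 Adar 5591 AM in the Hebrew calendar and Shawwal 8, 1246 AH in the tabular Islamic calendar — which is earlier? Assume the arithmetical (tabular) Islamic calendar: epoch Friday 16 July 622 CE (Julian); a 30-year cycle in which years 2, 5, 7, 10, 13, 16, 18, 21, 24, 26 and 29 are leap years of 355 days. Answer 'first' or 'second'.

first

The two dates have Julian Day Numbers 2389868 and 2389899 respectively.
Since 2389868 < 2389899, the first date comes first.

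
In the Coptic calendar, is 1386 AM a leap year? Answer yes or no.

1386 mod 4 = 2; in the Coptic calendar a year is leap when year mod 4 = 3, so it is a common year.

no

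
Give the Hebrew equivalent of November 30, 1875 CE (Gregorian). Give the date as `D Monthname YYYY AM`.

Both dates share Julian Day Number 2406223; in the Hebrew calendar that is 2 Kislev 5636 AM.

2 Kislev 5636 AM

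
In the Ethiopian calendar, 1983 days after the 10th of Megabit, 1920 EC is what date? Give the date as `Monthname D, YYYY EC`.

JDN of the 10th of Megabit, 1920 EC = 2425325.
2425325 + 1983 = 2427308.
JDN 2427308 in the Ethiopian calendar is Nehase 17, 1925 EC.

Nehase 17, 1925 EC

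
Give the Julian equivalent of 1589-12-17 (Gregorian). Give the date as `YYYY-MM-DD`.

1589-12-07

For dates in this range the Gregorian date is 10 days ahead of the Julian.
17 December 1589 Gregorian − 10 days → 7 December 1589 Julian.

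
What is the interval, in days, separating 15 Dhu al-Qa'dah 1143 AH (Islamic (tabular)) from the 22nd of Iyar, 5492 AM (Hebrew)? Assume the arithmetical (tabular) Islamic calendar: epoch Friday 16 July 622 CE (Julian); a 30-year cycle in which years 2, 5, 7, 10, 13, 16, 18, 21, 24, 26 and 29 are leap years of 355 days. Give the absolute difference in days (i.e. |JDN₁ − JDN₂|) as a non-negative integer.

361

First date → JDN 2353436; second date → JDN 2353797.
The interval is |2353436 − 2353797| = 361 days.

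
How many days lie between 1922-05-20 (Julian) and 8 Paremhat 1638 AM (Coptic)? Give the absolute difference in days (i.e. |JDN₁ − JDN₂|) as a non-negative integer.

77

JDN of the first date = 2423208.
JDN of the second date = 2423131.
|2423131 − 2423208| = 77.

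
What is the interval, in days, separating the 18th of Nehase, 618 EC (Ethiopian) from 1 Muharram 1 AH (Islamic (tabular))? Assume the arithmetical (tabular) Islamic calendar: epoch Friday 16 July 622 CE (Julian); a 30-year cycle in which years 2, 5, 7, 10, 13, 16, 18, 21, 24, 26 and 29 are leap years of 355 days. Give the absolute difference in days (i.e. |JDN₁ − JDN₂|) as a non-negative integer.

1487

JDN of the first date = 1949927.
JDN of the second date = 1948440.
|1948440 − 1949927| = 1487.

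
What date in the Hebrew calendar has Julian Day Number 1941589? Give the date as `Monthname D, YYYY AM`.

The proleptic Gregorian equivalent of JDN 1941589 is 16 October 603.
In the Hebrew calendar that day is Cheshvan 2, 4364 AM.

Cheshvan 2, 4364 AM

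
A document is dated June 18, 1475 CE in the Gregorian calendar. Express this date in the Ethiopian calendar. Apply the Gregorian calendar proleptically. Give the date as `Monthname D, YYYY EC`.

Julian Day Number of the source date = 2259961.
Converting JDN 2259961 to the Ethiopian calendar gives 15 Sene 1467 EC.

Sene 15, 1467 EC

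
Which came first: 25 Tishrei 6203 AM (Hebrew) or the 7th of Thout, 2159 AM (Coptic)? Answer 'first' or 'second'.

second

Converting both to JDN: 2613285 vs 2613245; the smaller is the second.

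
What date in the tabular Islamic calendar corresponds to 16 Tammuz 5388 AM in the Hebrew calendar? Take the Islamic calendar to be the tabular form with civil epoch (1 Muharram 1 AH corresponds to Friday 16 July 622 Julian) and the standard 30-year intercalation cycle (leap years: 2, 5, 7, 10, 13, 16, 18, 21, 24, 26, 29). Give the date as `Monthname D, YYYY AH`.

Dhu al-Qa'dah 15, 1037 AH

Julian Day Number of the source date = 2315873.
Converting JDN 2315873 to the tabular Islamic calendar gives 15 Dhu al-Qa'dah 1037 AH.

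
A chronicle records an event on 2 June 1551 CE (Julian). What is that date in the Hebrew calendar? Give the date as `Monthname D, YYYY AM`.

Julian Day Number of the source date = 2287713.
Converting JDN 2287713 to the Hebrew calendar gives 28 Sivan 5311 AM.

Sivan 28, 5311 AM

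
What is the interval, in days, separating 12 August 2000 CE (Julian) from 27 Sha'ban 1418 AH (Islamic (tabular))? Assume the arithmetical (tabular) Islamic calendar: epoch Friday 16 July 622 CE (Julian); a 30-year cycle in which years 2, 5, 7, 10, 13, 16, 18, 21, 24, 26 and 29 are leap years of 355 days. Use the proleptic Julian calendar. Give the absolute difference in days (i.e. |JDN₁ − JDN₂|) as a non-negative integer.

971

First date → JDN 2451782; second date → JDN 2450811.
The interval is |2451782 − 2450811| = 971 days.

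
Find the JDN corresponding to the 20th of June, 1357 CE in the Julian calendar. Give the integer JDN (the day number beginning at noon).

2216873

In the proleptic Gregorian calendar the same day is 28 June 1357.
JDN 2400001 is 17 November 1858 CE (Gregorian), MJD 0; the target day is −183128 days from there, so JDN = 2216873.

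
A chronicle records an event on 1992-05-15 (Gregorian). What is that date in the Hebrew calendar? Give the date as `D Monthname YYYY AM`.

12 Iyar 5752 AM

Both dates share Julian Day Number 2448758; in the Hebrew calendar that is 12 Iyar 5752 AM.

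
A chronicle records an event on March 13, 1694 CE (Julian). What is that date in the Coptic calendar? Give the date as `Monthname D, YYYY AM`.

Paremhat 17, 1410 AM

Both dates share Julian Day Number 2339863; in the Coptic calendar that is 17 Paremhat 1410 AM.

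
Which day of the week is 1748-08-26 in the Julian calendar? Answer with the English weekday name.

Friday

Equivalently 6 September 1748 Gregorian, JDN 2359753.
Since JDN mod 7 = 4 (0 = Monday), the day is Friday.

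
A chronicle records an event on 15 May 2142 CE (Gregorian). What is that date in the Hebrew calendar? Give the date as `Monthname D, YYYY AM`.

Iyar 20, 5902 AM

Julian Day Number of the source date = 2503544.
Converting JDN 2503544 to the Hebrew calendar gives 20 Iyar 5902 AM.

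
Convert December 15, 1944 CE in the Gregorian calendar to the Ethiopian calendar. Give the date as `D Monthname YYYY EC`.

Both dates share Julian Day Number 2431440; in the Ethiopian calendar that is 6 Tahsas 1937 EC.

6 Tahsas 1937 EC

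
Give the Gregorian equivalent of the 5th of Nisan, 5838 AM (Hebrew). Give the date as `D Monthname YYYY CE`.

Julian Day Number of the source date = 2480112.
Converting JDN 2480112 to the Gregorian calendar gives 19 March 2078 CE.

19 March 2078 CE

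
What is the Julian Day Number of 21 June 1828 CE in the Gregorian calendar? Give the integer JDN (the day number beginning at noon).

JDN 2299161 is 15 October 1582 CE (Gregorian); the target day is +89734 days from there, so JDN = 2388895.

2388895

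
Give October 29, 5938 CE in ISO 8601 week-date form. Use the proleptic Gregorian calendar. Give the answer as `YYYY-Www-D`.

5938-W43-6

The weekday is Saturday (ISO weekday 6).
That Saturday belongs to ISO week 43 of ISO year 5938.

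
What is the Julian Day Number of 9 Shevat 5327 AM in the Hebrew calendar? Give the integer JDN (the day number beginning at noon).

2293423

Equivalently 29 January 1567 (proleptic Gregorian).
JDN 2400001 is 17 November 1858 CE (Gregorian), MJD 0; the target day is −106578 days from there, so JDN = 2293423.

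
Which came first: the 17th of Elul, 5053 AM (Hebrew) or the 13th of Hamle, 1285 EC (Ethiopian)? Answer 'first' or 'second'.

The two dates have Julian Day Numbers 2193559 and 2193514 respectively.
Since 2193514 < 2193559, the second date comes first.

second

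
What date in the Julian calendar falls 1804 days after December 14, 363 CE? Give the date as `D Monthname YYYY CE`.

21 November 368 CE

Counting 1804 days forward from JDN 1853991 reaches JDN 1855795, which is 21 November 368 CE.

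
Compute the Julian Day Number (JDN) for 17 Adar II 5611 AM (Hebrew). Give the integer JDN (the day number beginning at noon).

2397203

Equivalently 21 March 1851 (Gregorian).
JDN 2451545 is 1 January 2000 CE (Gregorian); the target day is −54342 days from there, so JDN = 2397203.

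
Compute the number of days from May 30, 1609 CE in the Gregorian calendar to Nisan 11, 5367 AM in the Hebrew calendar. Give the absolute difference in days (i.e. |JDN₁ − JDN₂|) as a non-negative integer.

First date → JDN 2308885; second date → JDN 2308102.
The interval is |2308885 − 2308102| = 783 days.

783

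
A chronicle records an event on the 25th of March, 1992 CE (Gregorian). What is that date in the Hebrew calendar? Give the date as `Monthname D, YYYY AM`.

Adar II 20, 5752 AM

Julian Day Number of the source date = 2448707.
Converting JDN 2448707 to the Hebrew calendar gives 20 Adar II 5752 AM.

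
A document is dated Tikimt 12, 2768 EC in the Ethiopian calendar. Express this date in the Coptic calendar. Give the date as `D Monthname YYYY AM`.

12 Paopi 2492 AM

Julian Day Number of the source date = 2734909.
Converting JDN 2734909 to the Coptic calendar gives 12 Paopi 2492 AM.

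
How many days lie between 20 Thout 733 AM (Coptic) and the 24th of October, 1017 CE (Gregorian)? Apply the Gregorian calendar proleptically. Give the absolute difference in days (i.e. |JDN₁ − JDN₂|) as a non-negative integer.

JDN of the first date = 2092412.
JDN of the second date = 2092808.
|2092808 − 2092412| = 396.

396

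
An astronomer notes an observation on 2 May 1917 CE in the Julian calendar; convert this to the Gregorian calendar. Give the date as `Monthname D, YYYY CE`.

May 15, 1917 CE

The Julian–Gregorian offset here is 13 days (Julian trailing).
2 May 1917 Julian + 13 days → 15 May 1917 Gregorian.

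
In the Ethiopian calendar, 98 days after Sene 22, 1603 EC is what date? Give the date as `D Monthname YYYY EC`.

JDN of Sene 22, 1603 EC = 2309642.
2309642 + 98 = 2309740.
JDN 2309740 in the Ethiopian calendar is 24 Meskerem 1604 EC.

24 Meskerem 1604 EC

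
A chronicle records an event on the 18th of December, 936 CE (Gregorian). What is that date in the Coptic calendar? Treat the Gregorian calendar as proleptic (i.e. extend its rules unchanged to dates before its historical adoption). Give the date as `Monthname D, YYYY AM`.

Both dates share Julian Day Number 2063279; in the Coptic calendar that is 17 Koiak 653 AM.

Koiak 17, 653 AM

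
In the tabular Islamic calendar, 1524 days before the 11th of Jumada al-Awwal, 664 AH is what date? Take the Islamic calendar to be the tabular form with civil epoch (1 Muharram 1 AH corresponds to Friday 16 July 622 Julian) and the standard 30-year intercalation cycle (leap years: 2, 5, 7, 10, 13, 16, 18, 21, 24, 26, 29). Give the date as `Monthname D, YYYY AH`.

Muharram 22, 660 AH

Counting 1524 days back from JDN 2183513 reaches JDN 2181989, which is Muharram 22, 660 AH.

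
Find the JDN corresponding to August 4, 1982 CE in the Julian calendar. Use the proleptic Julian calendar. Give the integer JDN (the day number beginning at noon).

2445199

In the Gregorian calendar the same day is 17 August 1982.
JDN 2299161 is 15 October 1582 CE (Gregorian); the target day is +146038 days from there, so JDN = 2445199.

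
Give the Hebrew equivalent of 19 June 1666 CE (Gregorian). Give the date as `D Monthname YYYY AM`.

Julian Day Number of the source date = 2329724.
Converting JDN 2329724 to the Hebrew calendar gives 16 Sivan 5426 AM.

16 Sivan 5426 AM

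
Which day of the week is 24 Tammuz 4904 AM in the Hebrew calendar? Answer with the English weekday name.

Tuesday

In the proleptic Gregorian calendar this is 4 July 1144 (JDN 2139082).
2139082 ≡ 1 (mod 7); counting from Monday = 0 gives Tuesday.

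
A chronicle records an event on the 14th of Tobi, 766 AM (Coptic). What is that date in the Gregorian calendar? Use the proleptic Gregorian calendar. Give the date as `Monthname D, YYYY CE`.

January 15, 1050 CE

Julian Day Number of the source date = 2104579.
Converting JDN 2104579 to the Gregorian calendar gives 15 January 1050 CE.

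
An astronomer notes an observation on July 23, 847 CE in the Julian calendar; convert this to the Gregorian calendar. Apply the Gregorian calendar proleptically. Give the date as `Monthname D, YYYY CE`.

The Julian–Gregorian offset here is 4 days (Julian trailing).
23 July 847 Julian + 4 days → 27 July 847 Gregorian.

July 27, 847 CE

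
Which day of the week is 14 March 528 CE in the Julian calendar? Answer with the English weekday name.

In the proleptic Gregorian calendar this is 16 March 528 (JDN 1913983).
1913983 ≡ 1 (mod 7); counting from Monday = 0 gives Tuesday.

Tuesday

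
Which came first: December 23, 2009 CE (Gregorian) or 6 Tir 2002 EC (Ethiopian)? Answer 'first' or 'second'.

The two dates have Julian Day Numbers 2455189 and 2455211 respectively.
Since 2455189 < 2455211, the first date comes first.

first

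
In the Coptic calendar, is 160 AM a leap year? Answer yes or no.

160 mod 4 = 0; in the Coptic calendar a year is leap when year mod 4 = 3, so it is a common year.

no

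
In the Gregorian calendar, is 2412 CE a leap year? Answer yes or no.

2412 is divisible by 4 and not by 100, so it is a leap year.

yes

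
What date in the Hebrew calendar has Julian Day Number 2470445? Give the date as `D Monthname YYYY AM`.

24 Tishrei 5812 AM

JDN 2470445 is 30 September 2051 in the Gregorian calendar.
In the Hebrew calendar that day is 24 Tishrei 5812 AM.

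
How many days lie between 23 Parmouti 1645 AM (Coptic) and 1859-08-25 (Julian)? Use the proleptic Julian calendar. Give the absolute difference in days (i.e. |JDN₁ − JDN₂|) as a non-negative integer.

JDN of the first date = 2425733.
JDN of the second date = 2400294.
|2400294 − 2425733| = 25439.

25439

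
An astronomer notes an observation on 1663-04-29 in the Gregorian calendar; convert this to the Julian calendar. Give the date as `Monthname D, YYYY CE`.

For dates in this range the Gregorian date is 10 days ahead of the Julian.
29 April 1663 Gregorian − 10 days → 19 April 1663 Julian.

April 19, 1663 CE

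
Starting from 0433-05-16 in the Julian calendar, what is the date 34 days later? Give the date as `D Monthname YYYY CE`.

JDN of 0433-05-16 = 1879347.
1879347 + 34 = 1879381.
JDN 1879381 in the Julian calendar is 19 June 433 CE.

19 June 433 CE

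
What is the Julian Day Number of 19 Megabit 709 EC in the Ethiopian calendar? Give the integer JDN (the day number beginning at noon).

Equivalently 19 March 717 (proleptic Gregorian).
JDN 2451545 is 1 January 2000 CE (Gregorian); the target day is −468529 days from there, so JDN = 1983016.

1983016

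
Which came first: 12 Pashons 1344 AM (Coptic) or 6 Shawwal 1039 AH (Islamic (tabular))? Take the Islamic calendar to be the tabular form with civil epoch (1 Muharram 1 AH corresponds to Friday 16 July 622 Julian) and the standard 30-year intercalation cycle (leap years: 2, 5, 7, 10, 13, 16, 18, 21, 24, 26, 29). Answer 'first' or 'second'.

first

Converting both to JDN: 2315812 vs 2316544; the smaller is the first.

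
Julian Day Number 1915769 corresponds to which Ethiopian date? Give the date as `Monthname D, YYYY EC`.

The proleptic Gregorian equivalent of JDN 1915769 is 4 February 533.
In the Ethiopian calendar that day is Yekatit 8, 525 EC.

Yekatit 8, 525 EC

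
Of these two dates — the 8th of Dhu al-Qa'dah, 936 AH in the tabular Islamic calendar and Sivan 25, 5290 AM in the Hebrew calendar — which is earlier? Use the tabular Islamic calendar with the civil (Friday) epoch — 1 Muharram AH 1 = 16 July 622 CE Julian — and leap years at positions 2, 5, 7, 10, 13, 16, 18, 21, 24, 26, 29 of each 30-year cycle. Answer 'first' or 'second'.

second

Converting both to JDN: 2280075 vs 2280061; the smaller is the second.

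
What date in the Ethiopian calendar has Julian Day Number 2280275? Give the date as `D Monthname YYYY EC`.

JDN 2280275 is 30 January 1531 in the proleptic Gregorian calendar.
In the Ethiopian calendar that day is 25 Tir 1523 EC.

25 Tir 1523 EC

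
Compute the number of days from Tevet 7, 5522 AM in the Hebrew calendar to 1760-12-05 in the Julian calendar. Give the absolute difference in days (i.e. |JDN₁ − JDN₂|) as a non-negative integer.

382

First date → JDN 2364619; second date → JDN 2364237.
The interval is |2364619 − 2364237| = 382 days.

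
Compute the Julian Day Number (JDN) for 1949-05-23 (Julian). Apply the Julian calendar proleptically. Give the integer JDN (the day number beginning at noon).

2433073

Equivalently 5 June 1949 (Gregorian).
JDN 2299161 is 15 October 1582 CE (Gregorian); the target day is +133912 days from there, so JDN = 2433073.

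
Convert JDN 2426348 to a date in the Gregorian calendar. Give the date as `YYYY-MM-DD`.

1931-01-06

Counting from JDN 2299161 = 15 Oct 1582 gives an offset of 127187 days.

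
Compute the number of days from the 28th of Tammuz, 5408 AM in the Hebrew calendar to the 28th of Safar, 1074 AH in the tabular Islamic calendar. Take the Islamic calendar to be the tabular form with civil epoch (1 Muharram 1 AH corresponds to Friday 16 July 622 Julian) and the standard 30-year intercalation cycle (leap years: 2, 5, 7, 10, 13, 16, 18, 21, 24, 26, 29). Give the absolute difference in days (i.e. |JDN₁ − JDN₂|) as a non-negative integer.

JDN of the first date = 2323179.
JDN of the second date = 2328732.
|2328732 − 2323179| = 5553.

5553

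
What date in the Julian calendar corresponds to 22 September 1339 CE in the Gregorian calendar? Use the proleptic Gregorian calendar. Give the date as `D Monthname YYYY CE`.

14 September 1339 CE

For dates in this range the Gregorian date is 8 days ahead of the Julian.
22 September 1339 Gregorian − 8 days → 14 September 1339 Julian.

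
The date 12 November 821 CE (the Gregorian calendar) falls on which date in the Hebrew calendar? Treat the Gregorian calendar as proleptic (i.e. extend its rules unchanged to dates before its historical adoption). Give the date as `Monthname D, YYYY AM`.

Kislev 9, 4582 AM

Julian Day Number of the source date = 2021240.
Converting JDN 2021240 to the Hebrew calendar gives 9 Kislev 4582 AM.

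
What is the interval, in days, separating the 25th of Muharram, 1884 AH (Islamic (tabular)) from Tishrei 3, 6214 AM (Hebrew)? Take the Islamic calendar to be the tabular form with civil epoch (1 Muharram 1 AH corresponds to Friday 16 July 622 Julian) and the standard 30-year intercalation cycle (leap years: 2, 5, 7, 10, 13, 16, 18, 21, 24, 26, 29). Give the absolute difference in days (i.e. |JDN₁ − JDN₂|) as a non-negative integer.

JDN of the first date = 2615736.
JDN of the second date = 2617279.
|2617279 − 2615736| = 1543.

1543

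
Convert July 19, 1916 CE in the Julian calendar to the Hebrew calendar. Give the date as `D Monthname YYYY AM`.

2 Av 5676 AM

The source date corresponds to 1 August 1916 in the Gregorian calendar (JDN 2421077).
That day falls on 2 Av 5676 AM in the Hebrew calendar.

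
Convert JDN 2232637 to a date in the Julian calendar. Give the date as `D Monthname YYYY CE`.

17 August 1400 CE

JDN 2232637 is 26 August 1400 in the proleptic Gregorian calendar.
In the Julian calendar that day is 17 August 1400 CE.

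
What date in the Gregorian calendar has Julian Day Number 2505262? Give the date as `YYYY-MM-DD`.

Counting from JDN 2299161 = 15 Oct 1582 gives an offset of 206101 days.

2147-01-27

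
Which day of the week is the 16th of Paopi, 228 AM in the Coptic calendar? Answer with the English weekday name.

Friday

This is JDN 1907987 (16 October 511 Gregorian).
Since JDN mod 7 = 4 (0 = Monday), the day is Friday.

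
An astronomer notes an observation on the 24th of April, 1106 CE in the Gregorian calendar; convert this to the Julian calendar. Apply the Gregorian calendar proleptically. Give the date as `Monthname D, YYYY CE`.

The Julian–Gregorian offset here is 7 days (Julian trailing).
24 April 1106 Gregorian − 7 days → 17 April 1106 Julian.

April 17, 1106 CE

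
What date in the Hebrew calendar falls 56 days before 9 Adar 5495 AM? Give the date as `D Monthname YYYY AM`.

JDN of 9 Adar 5495 AM = 2354817.
2354817 − 56 = 2354761.
JDN 2354761 in the Hebrew calendar is 12 Tevet 5495 AM.

12 Tevet 5495 AM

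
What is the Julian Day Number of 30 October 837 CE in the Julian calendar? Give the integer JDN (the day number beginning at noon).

2027075

In the proleptic Gregorian calendar the same day is 3 November 837.
JDN 2451545 is 1 January 2000 CE (Gregorian); the target day is −424470 days from there, so JDN = 2027075.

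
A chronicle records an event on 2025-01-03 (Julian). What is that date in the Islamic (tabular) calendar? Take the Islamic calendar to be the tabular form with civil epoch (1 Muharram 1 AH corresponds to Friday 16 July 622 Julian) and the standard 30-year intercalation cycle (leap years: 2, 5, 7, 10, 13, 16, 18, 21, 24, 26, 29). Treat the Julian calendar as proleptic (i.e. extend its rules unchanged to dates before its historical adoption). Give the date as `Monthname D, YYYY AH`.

Both dates share Julian Day Number 2460692; in the tabular Islamic calendar that is 16 Rajab 1446 AH.

Rajab 16, 1446 AH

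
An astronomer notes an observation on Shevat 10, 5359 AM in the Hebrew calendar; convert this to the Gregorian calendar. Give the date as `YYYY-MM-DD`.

Both dates share Julian Day Number 2305118; in the Gregorian calendar that is 5 February 1599 CE.

1599-02-05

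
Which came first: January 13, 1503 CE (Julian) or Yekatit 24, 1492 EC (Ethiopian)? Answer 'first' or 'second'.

second

The two dates have Julian Day Numbers 2270041 and 2268982 respectively.
Since 2268982 < 2270041, the second date comes first.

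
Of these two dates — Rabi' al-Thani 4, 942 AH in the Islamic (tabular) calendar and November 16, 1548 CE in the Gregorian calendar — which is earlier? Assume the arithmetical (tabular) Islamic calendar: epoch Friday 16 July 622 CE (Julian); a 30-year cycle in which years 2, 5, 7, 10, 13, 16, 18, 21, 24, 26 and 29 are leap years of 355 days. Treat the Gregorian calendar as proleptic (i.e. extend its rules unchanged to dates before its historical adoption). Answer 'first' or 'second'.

first

First date → JDN 2281991; second date → JDN 2286775.
JDN 2281991 < JDN 2286775, so the first date is earlier.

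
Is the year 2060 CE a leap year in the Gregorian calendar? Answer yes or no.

2060 is divisible by 4 and not by 100, so it is a leap year.

yes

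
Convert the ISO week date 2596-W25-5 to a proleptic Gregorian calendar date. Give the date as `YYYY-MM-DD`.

2596-06-24

ISO week 1 of 2596 is the week containing the first Thursday of 2596.
Week 25, day 5 (Friday) lands on 2596-06-24.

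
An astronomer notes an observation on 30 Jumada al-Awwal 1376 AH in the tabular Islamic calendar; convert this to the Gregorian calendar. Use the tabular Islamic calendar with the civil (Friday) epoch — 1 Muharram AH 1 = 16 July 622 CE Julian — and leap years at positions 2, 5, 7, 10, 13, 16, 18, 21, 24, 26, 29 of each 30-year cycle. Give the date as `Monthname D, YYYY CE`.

Both dates share Julian Day Number 2435841; in the Gregorian calendar that is 2 January 1957 CE.

January 2, 1957 CE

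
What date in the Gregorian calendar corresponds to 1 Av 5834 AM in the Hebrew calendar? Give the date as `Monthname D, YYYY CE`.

July 25, 2074 CE

Julian Day Number of the source date = 2478779.
Converting JDN 2478779 to the Gregorian calendar gives 25 July 2074 CE.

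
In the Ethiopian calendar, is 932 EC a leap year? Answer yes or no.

no

932 mod 4 = 0; in the Ethiopian calendar a year is leap when year mod 4 = 3, so it is a common year.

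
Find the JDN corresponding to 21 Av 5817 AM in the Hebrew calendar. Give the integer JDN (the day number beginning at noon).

2472597

In the Gregorian calendar the same day is 21 August 2057.
JDN 2451545 is 1 January 2000 CE (Gregorian); the target day is +21052 days from there, so JDN = 2472597.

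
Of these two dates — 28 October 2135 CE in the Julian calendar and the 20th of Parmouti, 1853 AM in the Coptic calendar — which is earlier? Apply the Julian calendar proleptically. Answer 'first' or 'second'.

The two dates have Julian Day Numbers 2501167 and 2501702 respectively.
Since 2501167 < 2501702, the first date comes first.

first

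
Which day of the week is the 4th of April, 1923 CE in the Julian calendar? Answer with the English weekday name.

Equivalently 17 April 1923 Gregorian, JDN 2423527.
2423527 ≡ 1 (mod 7); counting from Monday = 0 gives Tuesday.

Tuesday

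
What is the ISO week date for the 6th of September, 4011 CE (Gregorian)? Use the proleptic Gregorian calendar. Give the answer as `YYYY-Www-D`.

The weekday is Tuesday (ISO weekday 2).
That Tuesday belongs to ISO week 36 of ISO year 4011.

4011-W36-2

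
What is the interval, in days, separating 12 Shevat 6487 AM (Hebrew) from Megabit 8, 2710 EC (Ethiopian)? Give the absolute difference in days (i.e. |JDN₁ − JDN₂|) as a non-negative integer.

First date → JDN 2717101; second date → JDN 2713870.
The interval is |2717101 − 2713870| = 3231 days.

3231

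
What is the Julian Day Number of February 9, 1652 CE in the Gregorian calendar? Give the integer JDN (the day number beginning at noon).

2324480

JDN 2299161 is 15 October 1582 CE (Gregorian); the target day is +25319 days from there, so JDN = 2324480.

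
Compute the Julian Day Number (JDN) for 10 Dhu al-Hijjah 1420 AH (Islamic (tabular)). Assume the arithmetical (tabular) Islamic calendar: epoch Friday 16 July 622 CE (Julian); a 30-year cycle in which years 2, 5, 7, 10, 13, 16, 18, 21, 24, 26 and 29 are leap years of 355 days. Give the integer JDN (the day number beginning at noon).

2451620

In the Gregorian calendar the same day is 16 March 2000.
JDN 2400001 is 17 November 1858 CE (Gregorian), MJD 0; the target day is +51619 days from there, so JDN = 2451620.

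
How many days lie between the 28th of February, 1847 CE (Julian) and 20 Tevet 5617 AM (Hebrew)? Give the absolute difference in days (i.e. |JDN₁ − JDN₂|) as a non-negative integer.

First date → JDN 2395733; second date → JDN 2399331.
The interval is |2395733 − 2399331| = 3598 days.

3598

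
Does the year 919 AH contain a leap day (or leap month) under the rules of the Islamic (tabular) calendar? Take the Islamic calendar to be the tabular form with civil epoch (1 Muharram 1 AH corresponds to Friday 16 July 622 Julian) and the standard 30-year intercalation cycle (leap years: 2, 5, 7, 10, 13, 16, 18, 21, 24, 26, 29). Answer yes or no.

no

Year 919 AH is year 19 of its 30-year cycle; leap positions are 2, 5, 7, 10, 13, 16, 18, 21, 24, 26, 29, so it is a common year (354 days).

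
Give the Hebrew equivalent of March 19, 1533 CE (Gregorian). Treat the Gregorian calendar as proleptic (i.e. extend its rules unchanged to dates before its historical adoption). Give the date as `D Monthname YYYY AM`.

Julian Day Number of the source date = 2281054.
Converting JDN 2281054 to the Hebrew calendar gives 12 Adar II 5293 AM.

12 Adar II 5293 AM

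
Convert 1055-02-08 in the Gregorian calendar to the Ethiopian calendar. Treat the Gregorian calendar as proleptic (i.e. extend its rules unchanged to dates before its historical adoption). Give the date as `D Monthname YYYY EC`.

Julian Day Number of the source date = 2106429.
Converting JDN 2106429 to the Ethiopian calendar gives 8 Yekatit 1047 EC.

8 Yekatit 1047 EC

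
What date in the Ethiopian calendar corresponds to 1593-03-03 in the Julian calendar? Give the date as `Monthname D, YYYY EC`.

Julian Day Number of the source date = 2302963.
Converting JDN 2302963 to the Ethiopian calendar gives 7 Megabit 1585 EC.

Megabit 7, 1585 EC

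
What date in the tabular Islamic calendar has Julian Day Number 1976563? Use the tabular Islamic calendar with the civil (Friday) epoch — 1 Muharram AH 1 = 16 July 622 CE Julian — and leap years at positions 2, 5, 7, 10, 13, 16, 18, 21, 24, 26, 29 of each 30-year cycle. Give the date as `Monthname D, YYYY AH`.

Jumada al-Awwal 11, 80 AH

The proleptic Gregorian equivalent of JDN 1976563 is 18 July 699.
In the tabular Islamic calendar that day is Jumada al-Awwal 11, 80 AH.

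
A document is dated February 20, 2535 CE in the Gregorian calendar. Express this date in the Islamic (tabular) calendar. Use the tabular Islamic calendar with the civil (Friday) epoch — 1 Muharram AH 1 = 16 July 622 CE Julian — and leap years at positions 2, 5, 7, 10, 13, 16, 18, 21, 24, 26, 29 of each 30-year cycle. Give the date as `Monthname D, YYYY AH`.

Rabi' al-Thani 15, 1972 AH

Julian Day Number of the source date = 2647000.
Converting JDN 2647000 to the tabular Islamic calendar gives 15 Rabi' al-Thani 1972 AH.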